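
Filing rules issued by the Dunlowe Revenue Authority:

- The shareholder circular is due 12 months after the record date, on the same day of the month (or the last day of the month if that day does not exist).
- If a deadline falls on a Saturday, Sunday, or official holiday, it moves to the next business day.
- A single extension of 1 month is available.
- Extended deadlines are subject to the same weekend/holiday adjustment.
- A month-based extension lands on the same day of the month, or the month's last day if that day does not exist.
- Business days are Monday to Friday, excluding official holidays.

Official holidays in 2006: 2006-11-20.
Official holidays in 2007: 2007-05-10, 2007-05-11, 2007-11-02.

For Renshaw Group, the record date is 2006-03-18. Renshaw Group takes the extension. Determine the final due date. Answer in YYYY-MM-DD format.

2007-04-19

12 months after 2006-03-18, on the same day of the month, is 2007-03-18.
2007-03-18 is a Sunday; the next business day is 2007-03-19 (Monday).
Applying the 1 month extension: 1 month after 2007-03-19 is 2007-04-19.
Since 2007-04-19 is a Thursday and not a holiday, the date is unchanged.
So the filing is due 2007-04-19.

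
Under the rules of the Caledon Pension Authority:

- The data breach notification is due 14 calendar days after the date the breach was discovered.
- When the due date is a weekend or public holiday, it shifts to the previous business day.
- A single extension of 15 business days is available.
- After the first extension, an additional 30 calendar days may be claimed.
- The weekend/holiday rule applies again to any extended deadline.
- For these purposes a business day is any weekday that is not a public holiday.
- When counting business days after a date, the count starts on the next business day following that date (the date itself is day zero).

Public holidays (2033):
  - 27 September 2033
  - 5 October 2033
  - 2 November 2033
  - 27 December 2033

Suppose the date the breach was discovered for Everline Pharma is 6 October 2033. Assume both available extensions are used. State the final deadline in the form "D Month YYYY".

Trigger date 6 October 2033 + 14 calendar days = 20 October 2033.
20 October 2033 (Thursday) is already a business day.
Applying the 15-business-day extension: 15 business days after 20 October 2033 is 11 November 2033.
11 November 2033 falls on a Friday, which is a business day, so no adjustment is needed.
Applying the 30-calendar-day extension: 11 November 2033 + 30 days = 11 December 2033.
Because 11 December 2033 is a Sunday, the deadline becomes 9 December 2033 (Friday).
Deadline: 9 December 2033.

9 December 2033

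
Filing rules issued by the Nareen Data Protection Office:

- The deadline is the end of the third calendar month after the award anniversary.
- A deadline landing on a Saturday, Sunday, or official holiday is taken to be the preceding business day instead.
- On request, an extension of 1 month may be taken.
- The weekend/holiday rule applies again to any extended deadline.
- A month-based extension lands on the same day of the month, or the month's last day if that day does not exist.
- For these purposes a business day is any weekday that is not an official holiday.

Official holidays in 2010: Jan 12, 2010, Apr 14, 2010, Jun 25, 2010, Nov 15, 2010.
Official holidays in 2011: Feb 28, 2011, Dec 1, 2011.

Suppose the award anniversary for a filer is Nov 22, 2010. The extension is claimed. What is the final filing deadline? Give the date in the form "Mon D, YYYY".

3 months after Nov 22, 2010 is February 2011; that month ends on Feb 28, 2011.
Feb 28, 2011 is a listed holiday, so it moves to the preceding business day, Feb 25, 2011 (Friday).
The 1 month extension carries Feb 25, 2011 to Mar 25, 2011.
Since Mar 25, 2011 is a Friday and not a holiday, the date is unchanged.
Final deadline: Mar 25, 2011.

Mar 25, 2011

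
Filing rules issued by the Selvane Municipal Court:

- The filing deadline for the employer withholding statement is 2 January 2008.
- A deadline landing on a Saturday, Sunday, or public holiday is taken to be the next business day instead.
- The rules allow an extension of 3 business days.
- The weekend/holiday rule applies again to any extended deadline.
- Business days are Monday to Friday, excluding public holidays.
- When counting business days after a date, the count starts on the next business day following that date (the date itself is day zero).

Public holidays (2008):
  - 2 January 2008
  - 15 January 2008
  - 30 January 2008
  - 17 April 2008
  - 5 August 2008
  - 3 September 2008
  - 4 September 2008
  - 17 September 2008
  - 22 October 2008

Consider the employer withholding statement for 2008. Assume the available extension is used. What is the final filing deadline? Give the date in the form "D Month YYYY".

8 January 2008

Start from the fixed due date, 2 January 2008.
2 January 2008 is a listed holiday, so it moves to the next business day, 3 January 2008 (Thursday).
The 3-business-day extension runs from 3 January 2008 to 8 January 2008.
8 January 2008 (Tuesday) is already a business day.
Deadline: 8 January 2008.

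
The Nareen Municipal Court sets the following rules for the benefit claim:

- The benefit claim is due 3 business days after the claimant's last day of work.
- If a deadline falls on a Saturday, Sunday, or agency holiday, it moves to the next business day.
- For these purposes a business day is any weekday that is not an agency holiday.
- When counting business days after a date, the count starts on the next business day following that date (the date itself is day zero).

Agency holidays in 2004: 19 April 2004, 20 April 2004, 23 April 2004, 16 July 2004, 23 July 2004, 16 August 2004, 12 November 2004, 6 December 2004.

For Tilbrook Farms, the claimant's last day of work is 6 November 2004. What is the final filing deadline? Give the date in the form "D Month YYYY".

3 business days after 6 November 2004, excluding weekends and holidays, is 10 November 2004.
10 November 2004 is a Wednesday and not a listed holiday, so it stands.
Final deadline: 10 November 2004.

10 November 2004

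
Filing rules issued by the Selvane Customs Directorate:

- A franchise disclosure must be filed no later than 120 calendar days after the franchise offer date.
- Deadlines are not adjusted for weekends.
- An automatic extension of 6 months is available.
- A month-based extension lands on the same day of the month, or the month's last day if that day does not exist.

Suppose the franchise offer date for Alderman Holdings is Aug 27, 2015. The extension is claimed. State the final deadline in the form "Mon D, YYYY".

120 calendar days after Aug 27, 2015 is Dec 25, 2015.
Dec 25, 2015 falls on a Friday. The rules make no weekend/holiday allowance, so it remains Dec 25, 2015.
The 6 months extension carries Dec 25, 2015 to Jun 25, 2016.
Jun 25, 2016 falls on a Saturday. The rules make no weekend/holiday allowance, so it remains Jun 25, 2016.
The final due date is Jun 25, 2016.

Jun 25, 2016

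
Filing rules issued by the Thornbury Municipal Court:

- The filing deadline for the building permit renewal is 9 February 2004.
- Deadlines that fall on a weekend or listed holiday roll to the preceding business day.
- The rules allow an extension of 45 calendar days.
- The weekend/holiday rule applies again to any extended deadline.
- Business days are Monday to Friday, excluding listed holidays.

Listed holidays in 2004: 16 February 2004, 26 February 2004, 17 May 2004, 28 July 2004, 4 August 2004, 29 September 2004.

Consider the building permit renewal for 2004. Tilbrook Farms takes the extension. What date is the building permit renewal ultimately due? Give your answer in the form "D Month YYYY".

Start from the fixed due date, 9 February 2004.
9 February 2004 (Monday) is already a business day.
The 45-calendar-day extension moves the deadline from 9 February 2004 to 25 March 2004.
25 March 2004 is a Thursday and not a listed holiday, so it stands.
The final due date is 25 March 2004.

25 March 2004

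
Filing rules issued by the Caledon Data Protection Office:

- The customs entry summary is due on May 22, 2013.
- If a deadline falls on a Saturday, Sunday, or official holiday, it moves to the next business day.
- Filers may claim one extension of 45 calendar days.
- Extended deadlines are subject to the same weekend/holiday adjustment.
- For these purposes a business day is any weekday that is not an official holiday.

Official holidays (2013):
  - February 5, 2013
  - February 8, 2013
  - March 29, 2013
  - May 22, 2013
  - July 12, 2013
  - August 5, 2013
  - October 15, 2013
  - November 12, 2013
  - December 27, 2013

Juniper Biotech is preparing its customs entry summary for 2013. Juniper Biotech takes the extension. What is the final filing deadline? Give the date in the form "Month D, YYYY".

The statutory due date is May 22, 2013.
May 22, 2013 falls on a listed holiday. Rolling to the next business day gives May 23, 2013, a Thursday.
Add the 45 calendar-day extension to May 23, 2013: July 7, 2013.
Because July 7, 2013 is a Sunday, the deadline becomes July 8, 2013 (Monday).
So the filing is due July 8, 2013.

July 8, 2013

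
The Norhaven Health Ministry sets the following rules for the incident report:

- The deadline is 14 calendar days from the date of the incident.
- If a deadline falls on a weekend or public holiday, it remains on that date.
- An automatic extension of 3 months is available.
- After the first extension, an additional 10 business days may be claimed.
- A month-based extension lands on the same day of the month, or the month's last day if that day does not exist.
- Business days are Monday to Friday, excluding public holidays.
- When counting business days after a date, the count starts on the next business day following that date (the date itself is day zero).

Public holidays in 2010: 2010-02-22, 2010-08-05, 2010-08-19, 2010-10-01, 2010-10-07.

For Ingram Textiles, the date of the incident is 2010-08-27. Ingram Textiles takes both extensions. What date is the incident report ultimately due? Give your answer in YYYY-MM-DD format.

2010-12-24

From 2010-08-27, 14 calendar days later is 2010-09-10.
2010-09-10 falls on a Friday. The rules make no weekend/holiday allowance, so it remains 2010-09-10.
Add 3 months to 2010-09-10: 2010-12-10.
2010-12-10 is a Friday; no weekend or holiday adjustment applies.
Counting 10 further business days from 2010-12-10 reaches 2010-12-24.
2010-12-24 is a Friday; no weekend or holiday adjustment applies.
The final due date is 2010-12-24.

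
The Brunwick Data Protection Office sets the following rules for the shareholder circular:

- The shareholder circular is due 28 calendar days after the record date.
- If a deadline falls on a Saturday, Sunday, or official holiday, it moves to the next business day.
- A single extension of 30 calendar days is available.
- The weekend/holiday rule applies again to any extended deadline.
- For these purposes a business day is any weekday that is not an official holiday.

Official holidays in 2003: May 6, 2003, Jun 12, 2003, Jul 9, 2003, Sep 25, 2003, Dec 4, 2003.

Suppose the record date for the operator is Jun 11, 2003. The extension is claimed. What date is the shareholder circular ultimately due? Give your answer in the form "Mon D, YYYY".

28 calendar days after Jun 11, 2003 is Jul 9, 2003.
Jul 9, 2003 is a listed holiday, so it moves to the next business day, Jul 10, 2003 (Thursday).
With the 30-day extension, Jul 10, 2003 becomes Aug 9, 2003.
Aug 9, 2003 falls on a Saturday. Rolling to the next business day gives Aug 11, 2003, a Monday.
The final due date is Aug 11, 2003.

Aug 11, 2003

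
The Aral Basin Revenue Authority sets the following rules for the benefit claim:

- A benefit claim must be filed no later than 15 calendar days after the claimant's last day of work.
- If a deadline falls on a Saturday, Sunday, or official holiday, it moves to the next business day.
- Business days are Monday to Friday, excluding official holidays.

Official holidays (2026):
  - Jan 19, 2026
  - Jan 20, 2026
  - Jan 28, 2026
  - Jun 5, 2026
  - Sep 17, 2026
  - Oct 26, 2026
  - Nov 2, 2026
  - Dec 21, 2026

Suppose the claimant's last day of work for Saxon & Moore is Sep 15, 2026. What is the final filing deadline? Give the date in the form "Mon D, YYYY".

Adding 15 calendar days to Sep 15, 2026 gives Sep 30, 2026.
Since Sep 30, 2026 is a Wednesday and not a holiday, the date is unchanged.
The final due date is Sep 30, 2026.

Sep 30, 2026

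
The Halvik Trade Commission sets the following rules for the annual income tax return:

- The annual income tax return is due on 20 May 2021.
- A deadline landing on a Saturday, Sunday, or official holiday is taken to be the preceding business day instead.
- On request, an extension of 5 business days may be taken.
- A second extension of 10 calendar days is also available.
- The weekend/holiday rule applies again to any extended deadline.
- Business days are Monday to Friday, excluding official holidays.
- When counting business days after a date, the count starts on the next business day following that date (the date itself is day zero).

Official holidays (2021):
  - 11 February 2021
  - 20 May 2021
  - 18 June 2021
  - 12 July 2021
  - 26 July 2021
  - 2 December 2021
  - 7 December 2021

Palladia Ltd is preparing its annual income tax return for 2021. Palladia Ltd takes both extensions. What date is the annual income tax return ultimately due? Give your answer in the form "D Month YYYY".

4 June 2021

Start from the fixed due date, 20 May 2021.
20 May 2021 is a listed holiday, so it moves to the preceding business day, 19 May 2021 (Wednesday).
Counting 5 further business days from 19 May 2021 reaches 27 May 2021.
27 May 2021 is a Thursday and not a listed holiday, so it stands.
Applying the 10-calendar-day extension: 27 May 2021 + 10 days = 6 June 2021.
6 June 2021 is a Sunday; the preceding business day is 4 June 2021 (Friday).
Deadline: 4 June 2021.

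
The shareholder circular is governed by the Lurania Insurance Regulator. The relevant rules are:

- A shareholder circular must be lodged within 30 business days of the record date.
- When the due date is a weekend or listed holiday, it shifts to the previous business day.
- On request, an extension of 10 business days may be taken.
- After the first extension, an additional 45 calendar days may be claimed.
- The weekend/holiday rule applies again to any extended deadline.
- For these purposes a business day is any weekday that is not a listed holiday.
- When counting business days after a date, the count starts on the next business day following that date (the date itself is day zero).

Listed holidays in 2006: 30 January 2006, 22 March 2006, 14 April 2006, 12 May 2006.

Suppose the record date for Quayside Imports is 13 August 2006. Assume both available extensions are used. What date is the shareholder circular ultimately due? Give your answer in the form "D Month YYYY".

Counting 30 business days after 13 August 2006 (skipping weekends and listed holidays) reaches 22 September 2006.
22 September 2006 is a Friday and not a listed holiday, so it stands.
Counting 10 further business days from 22 September 2006 reaches 6 October 2006.
6 October 2006 falls on a Friday, which is a business day, so no adjustment is needed.
With the 45-day extension, 6 October 2006 becomes 20 November 2006.
20 November 2006 falls on a Monday, which is a business day, so no adjustment is needed.
Deadline: 20 November 2006.

20 November 2006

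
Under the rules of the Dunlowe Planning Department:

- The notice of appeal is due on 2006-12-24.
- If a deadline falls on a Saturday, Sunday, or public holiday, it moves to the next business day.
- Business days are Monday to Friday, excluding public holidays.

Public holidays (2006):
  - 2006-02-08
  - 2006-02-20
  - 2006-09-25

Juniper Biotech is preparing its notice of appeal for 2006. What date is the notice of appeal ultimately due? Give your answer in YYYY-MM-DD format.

Start from the fixed due date, 2006-12-24.
2006-12-24 falls on a Sunday. Rolling to the next business day gives 2006-12-25, a Monday.
Final deadline: 2006-12-25.

2006-12-25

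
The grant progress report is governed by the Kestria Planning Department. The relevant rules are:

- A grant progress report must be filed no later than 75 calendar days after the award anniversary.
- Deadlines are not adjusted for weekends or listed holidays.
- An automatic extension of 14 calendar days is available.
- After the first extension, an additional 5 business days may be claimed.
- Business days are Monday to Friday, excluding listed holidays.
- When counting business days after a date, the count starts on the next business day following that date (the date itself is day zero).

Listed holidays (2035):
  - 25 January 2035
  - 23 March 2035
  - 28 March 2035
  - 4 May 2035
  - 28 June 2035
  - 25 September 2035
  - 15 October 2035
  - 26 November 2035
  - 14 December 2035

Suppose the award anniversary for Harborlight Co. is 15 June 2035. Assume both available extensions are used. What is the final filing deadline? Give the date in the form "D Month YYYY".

75 calendar days after 15 June 2035 is 29 August 2035.
29 August 2035 falls on a Wednesday. The rules make no weekend/holiday allowance, so it remains 29 August 2035.
The 14-calendar-day extension moves the deadline from 29 August 2035 to 12 September 2035.
12 September 2035 falls on a Wednesday. The rules make no weekend/holiday allowance, so it remains 12 September 2035.
The 5-business-day extension runs from 12 September 2035 to 19 September 2035.
19 September 2035 is a Wednesday; no weekend or holiday adjustment applies.
Deadline: 19 September 2035.

19 September 2035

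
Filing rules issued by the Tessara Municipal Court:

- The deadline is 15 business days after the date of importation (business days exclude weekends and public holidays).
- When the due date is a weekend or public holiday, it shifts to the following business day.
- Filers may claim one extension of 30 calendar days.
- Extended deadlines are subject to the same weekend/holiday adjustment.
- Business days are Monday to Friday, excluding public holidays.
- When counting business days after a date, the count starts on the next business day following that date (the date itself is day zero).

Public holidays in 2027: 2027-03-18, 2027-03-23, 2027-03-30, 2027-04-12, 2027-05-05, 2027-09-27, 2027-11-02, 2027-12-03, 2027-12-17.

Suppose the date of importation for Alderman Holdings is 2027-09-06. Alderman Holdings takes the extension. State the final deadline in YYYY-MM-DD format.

2027-10-28

15 business days after 2027-09-06, excluding weekends and holidays, is 2027-09-28.
2027-09-28 falls on a Tuesday, which is a business day, so no adjustment is needed.
Add the 30 calendar-day extension to 2027-09-28: 2027-10-28.
2027-10-28 falls on a Thursday, which is a business day, so no adjustment is needed.
So the filing is due 2027-10-28.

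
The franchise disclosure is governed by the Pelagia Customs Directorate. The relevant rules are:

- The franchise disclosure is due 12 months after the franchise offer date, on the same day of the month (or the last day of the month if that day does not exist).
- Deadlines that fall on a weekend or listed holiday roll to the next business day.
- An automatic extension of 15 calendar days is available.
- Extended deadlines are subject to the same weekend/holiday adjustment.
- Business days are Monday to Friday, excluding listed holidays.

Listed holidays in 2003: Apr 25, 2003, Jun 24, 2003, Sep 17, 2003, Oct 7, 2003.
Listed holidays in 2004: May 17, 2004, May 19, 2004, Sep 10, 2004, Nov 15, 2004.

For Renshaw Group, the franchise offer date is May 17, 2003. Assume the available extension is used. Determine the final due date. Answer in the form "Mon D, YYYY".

12 months from May 17, 2003 is May 17, 2004.
Because May 17, 2004 is a listed holiday, the deadline becomes May 18, 2004 (Tuesday).
The 15-calendar-day extension moves the deadline from May 18, 2004 to Jun 2, 2004.
Since Jun 2, 2004 is a Wednesday and not a holiday, the date is unchanged.
So the filing is due Jun 2, 2004.

Jun 2, 2004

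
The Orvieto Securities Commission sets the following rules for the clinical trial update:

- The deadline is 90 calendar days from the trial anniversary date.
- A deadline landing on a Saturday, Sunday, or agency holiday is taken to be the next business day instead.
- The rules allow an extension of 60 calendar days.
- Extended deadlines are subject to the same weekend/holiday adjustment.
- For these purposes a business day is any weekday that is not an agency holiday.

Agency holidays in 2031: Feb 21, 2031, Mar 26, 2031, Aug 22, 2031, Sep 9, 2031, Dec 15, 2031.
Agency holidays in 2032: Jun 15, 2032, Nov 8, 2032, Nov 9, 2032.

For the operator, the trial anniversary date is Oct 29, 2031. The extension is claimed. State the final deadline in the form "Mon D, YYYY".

From Oct 29, 2031, 90 calendar days later is Jan 27, 2032.
Jan 27, 2032 falls on a Tuesday, which is a business day, so no adjustment is needed.
The 60-calendar-day extension moves the deadline from Jan 27, 2032 to Mar 27, 2032.
Mar 27, 2032 is a Saturday; the next business day is Mar 29, 2032 (Monday).
Final deadline: Mar 29, 2032.

Mar 29, 2032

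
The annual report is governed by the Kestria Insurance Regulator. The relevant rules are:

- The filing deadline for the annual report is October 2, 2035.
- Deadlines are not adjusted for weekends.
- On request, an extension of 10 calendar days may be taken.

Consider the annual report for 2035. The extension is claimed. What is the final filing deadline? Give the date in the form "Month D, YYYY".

The statutory due date is October 2, 2035.
October 2, 2035 falls on a Tuesday. The rules make no weekend/holiday allowance, so it remains October 2, 2035.
With the 10-day extension, October 2, 2035 becomes October 12, 2035.
No adjustment is made for weekends or holidays, so October 12, 2035 stands.
So the filing is due October 12, 2035.

October 12, 2035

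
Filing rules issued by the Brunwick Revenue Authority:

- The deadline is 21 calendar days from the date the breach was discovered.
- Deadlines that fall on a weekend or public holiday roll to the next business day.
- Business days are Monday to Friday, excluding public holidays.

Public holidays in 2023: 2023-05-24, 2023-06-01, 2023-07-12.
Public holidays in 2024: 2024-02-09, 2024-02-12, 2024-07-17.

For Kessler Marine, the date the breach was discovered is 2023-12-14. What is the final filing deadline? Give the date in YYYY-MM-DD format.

2024-01-04

From 2023-12-14, 21 calendar days later is 2024-01-04.
2024-01-04 is a Thursday and not a listed holiday, so it stands.
Deadline: 2024-01-04.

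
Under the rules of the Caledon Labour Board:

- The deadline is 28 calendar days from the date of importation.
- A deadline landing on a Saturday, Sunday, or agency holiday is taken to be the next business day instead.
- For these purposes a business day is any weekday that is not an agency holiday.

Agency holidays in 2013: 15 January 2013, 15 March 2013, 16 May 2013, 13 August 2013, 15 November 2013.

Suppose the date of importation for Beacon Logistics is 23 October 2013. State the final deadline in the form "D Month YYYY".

20 November 2013

From 23 October 2013, 28 calendar days later is 20 November 2013.
Since 20 November 2013 is a Wednesday and not a holiday, the date is unchanged.
The final due date is 20 November 2013.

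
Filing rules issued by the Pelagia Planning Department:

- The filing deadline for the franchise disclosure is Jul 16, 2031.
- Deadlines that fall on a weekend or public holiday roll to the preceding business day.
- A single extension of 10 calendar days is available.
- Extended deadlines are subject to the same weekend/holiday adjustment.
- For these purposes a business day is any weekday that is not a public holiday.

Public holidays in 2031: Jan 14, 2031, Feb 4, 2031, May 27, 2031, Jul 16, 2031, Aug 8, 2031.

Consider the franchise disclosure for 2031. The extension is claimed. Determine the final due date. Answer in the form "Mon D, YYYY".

Start from the fixed due date, Jul 16, 2031.
Jul 16, 2031 falls on a listed holiday. Rolling to the preceding business day gives Jul 15, 2031, a Tuesday.
Applying the 10-calendar-day extension: Jul 15, 2031 + 10 days = Jul 25, 2031.
Jul 25, 2031 (Friday) is already a business day.
So the filing is due Jul 25, 2031.

Jul 25, 2031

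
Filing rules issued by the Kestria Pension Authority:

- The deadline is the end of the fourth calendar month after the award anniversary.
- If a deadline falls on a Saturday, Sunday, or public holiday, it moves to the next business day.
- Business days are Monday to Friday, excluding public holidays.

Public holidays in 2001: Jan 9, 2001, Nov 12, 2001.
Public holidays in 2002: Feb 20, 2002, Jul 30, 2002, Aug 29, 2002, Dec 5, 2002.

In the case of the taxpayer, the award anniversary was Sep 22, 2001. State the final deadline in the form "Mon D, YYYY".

Jan 31, 2002

4 months after Sep 22, 2001 is January 2002; that month ends on Jan 31, 2002.
Jan 31, 2002 (Thursday) is already a business day.
Deadline: Jan 31, 2002.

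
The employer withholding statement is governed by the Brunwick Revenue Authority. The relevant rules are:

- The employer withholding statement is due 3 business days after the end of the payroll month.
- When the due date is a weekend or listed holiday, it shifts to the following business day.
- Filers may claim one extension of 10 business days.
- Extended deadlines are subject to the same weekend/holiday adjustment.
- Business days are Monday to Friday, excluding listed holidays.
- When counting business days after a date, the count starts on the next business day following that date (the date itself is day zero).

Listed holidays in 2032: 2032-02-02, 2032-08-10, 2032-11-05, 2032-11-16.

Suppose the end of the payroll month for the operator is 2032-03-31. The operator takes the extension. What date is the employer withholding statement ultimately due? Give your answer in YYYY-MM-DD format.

Starting the day after 2032-03-31 and counting 3 business days lands on 2032-04-05.
2032-04-05 falls on a Monday, which is a business day, so no adjustment is needed.
The 10-business-day extension runs from 2032-04-05 to 2032-04-19.
2032-04-19 falls on a Monday, which is a business day, so no adjustment is needed.
Deadline: 2032-04-19.

2032-04-19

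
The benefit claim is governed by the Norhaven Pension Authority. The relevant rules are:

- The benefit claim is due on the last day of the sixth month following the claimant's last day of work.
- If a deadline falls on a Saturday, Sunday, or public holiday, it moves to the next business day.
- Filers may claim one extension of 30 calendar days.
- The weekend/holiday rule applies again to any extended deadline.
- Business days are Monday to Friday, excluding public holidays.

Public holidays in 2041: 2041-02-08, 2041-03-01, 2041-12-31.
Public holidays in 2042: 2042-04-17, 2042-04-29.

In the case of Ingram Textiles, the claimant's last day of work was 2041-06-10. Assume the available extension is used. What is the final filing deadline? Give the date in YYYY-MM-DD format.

2042-01-31

6 months after 2041-06-10 falls in December 2041; the last day of that month is 2041-12-31.
2041-12-31 is a listed holiday, so it moves to the next business day, 2042-01-01 (Wednesday).
The 30-calendar-day extension moves the deadline from 2042-01-01 to 2042-01-31.
2042-01-31 is a Friday and not a listed holiday, so it stands.
Deadline: 2042-01-31.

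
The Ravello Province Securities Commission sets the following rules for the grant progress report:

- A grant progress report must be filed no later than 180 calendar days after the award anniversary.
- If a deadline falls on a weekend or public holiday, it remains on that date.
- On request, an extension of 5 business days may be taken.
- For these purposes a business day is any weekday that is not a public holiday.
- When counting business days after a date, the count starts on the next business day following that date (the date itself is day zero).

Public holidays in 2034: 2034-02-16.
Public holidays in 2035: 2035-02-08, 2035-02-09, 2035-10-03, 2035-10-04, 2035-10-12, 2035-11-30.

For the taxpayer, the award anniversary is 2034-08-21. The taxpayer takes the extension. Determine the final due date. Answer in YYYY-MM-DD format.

From 2034-08-21, 180 calendar days later is 2035-02-17.
No adjustment is made for weekends or holidays, so 2035-02-17 stands.
The 5-business-day extension runs from 2035-02-17 to 2035-02-23.
No adjustment is made for weekends or holidays, so 2035-02-23 stands.
The final due date is 2035-02-23.

2035-02-23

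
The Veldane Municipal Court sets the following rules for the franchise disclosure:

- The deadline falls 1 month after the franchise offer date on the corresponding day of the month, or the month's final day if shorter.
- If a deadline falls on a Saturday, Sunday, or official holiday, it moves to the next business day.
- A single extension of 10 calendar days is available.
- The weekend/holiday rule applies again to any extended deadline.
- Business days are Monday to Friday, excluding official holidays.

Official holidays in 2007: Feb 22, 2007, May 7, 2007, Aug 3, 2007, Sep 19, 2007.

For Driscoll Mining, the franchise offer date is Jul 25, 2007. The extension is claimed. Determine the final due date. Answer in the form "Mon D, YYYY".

Sep 6, 2007

1 month from Jul 25, 2007 is Aug 25, 2007.
Aug 25, 2007 is a Saturday; the next business day is Aug 27, 2007 (Monday).
Applying the 10-calendar-day extension: Aug 27, 2007 + 10 days = Sep 6, 2007.
Since Sep 6, 2007 is a Thursday and not a holiday, the date is unchanged.
So the filing is due Sep 6, 2007.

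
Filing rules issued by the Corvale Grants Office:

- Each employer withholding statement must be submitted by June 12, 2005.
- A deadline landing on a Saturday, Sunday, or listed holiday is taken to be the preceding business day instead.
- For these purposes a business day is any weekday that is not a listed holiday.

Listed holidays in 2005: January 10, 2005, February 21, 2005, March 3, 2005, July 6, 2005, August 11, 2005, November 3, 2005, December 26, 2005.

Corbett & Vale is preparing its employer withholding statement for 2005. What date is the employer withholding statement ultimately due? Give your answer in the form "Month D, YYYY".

June 10, 2005

The stated deadline is June 12, 2005.
June 12, 2005 is a Sunday; the preceding business day is June 10, 2005 (Friday).
So the filing is due June 10, 2005.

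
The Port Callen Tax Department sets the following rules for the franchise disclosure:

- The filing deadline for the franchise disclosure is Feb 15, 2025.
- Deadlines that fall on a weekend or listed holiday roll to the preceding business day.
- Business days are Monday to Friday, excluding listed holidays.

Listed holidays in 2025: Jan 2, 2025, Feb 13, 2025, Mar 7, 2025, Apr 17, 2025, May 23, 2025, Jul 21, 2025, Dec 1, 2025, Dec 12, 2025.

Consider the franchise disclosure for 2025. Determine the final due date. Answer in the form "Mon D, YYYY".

The stated deadline is Feb 15, 2025.
Feb 15, 2025 is a Saturday, so it moves to the preceding business day, Feb 14, 2025 (Friday).
So the filing is due Feb 14, 2025.

Feb 14, 2025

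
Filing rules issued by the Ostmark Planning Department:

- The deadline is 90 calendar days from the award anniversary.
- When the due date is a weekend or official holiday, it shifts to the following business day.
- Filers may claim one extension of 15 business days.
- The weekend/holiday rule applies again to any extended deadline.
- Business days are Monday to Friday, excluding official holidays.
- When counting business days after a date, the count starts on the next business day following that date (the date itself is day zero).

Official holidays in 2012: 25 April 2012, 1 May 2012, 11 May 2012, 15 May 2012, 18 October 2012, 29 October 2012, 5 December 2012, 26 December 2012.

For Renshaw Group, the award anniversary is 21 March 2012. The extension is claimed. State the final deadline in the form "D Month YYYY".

90 calendar days after 21 March 2012 is 19 June 2012.
Since 19 June 2012 is a Tuesday and not a holiday, the date is unchanged.
Counting 15 further business days from 19 June 2012 reaches 10 July 2012.
Since 10 July 2012 is a Tuesday and not a holiday, the date is unchanged.
Deadline: 10 July 2012.

10 July 2012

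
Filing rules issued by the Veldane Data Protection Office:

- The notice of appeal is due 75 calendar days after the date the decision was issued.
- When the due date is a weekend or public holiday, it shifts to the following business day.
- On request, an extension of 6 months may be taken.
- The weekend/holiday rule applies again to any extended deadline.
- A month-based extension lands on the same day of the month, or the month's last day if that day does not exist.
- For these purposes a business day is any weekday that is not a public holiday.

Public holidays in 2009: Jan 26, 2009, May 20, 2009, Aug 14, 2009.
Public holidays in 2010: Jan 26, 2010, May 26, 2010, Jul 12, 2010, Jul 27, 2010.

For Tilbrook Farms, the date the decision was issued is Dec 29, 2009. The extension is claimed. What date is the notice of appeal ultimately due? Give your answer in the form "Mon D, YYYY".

Sep 15, 2010

75 calendar days after Dec 29, 2009 is Mar 14, 2010.
Mar 14, 2010 is a Sunday; the next business day is Mar 15, 2010 (Monday).
The 6 months extension carries Mar 15, 2010 to Sep 15, 2010.
Sep 15, 2010 falls on a Wednesday, which is a business day, so no adjustment is needed.
The final due date is Sep 15, 2010.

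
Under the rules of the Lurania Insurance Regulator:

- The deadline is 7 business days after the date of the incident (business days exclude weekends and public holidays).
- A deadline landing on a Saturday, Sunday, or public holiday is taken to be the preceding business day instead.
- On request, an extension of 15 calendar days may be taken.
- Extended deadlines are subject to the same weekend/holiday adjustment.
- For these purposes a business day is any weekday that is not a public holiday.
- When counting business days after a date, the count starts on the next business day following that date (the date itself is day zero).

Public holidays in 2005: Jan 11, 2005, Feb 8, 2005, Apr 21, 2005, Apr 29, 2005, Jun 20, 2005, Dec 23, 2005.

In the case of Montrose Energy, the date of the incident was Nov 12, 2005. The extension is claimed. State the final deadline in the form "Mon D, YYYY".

Dec 7, 2005

Starting the day after Nov 12, 2005 and counting 7 business days lands on Nov 22, 2005.
Since Nov 22, 2005 is a Tuesday and not a holiday, the date is unchanged.
The 15-calendar-day extension moves the deadline from Nov 22, 2005 to Dec 7, 2005.
Dec 7, 2005 is a Wednesday and not a listed holiday, so it stands.
Final deadline: Dec 7, 2005.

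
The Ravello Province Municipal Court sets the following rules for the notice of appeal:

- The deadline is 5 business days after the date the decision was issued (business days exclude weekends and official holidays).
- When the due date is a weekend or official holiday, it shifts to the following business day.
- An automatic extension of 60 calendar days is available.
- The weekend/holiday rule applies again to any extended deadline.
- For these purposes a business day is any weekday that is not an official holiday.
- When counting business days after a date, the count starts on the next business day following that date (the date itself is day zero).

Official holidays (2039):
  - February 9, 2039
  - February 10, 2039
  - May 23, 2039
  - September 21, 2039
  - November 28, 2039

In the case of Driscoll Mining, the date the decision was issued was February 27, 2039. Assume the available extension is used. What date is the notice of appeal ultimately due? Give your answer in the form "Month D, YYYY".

Starting the day after February 27, 2039 and counting 5 business days lands on March 4, 2039.
March 4, 2039 falls on a Friday, which is a business day, so no adjustment is needed.
With the 60-day extension, March 4, 2039 becomes May 3, 2039.
May 3, 2039 is a Tuesday and not a listed holiday, so it stands.
The final due date is May 3, 2039.

May 3, 2039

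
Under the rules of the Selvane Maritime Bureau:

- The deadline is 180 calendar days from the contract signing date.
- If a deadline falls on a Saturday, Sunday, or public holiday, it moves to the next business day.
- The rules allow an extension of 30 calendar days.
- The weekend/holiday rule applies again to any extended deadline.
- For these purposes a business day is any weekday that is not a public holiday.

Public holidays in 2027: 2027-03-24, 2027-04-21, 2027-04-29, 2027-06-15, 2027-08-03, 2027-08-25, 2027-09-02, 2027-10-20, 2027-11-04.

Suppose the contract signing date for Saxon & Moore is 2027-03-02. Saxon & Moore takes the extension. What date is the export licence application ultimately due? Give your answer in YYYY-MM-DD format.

2027-09-29

180 calendar days after 2027-03-02 is 2027-08-29.
2027-08-29 is a Sunday; the next business day is 2027-08-30 (Monday).
Add the 30 calendar-day extension to 2027-08-30: 2027-09-29.
2027-09-29 (Wednesday) is already a business day.
Final deadline: 2027-09-29.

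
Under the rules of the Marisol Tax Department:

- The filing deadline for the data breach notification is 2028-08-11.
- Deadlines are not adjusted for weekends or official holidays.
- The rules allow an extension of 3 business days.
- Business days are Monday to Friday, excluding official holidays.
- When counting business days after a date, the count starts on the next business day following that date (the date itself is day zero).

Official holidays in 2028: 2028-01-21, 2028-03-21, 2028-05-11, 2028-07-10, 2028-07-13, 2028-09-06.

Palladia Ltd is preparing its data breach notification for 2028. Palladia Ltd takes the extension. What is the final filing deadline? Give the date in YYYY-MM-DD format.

Start from the fixed due date, 2028-08-11.
2028-08-11 falls on a Friday. The rules make no weekend/holiday allowance, so it remains 2028-08-11.
The 3-business-day extension runs from 2028-08-11 to 2028-08-16.
2028-08-16 falls on a Wednesday. The rules make no weekend/holiday allowance, so it remains 2028-08-16.
The final due date is 2028-08-16.

2028-08-16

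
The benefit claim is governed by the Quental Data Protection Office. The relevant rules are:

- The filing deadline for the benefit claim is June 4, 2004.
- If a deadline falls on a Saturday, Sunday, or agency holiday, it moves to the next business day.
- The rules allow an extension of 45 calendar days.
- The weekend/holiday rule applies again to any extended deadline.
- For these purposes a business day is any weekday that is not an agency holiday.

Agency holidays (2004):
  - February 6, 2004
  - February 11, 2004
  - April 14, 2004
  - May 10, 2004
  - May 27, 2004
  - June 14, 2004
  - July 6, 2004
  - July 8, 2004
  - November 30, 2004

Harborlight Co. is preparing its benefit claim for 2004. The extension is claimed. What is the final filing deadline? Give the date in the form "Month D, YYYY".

July 19, 2004

The statutory due date is June 4, 2004.
June 4, 2004 (Friday) is already a business day.
Add the 45 calendar-day extension to June 4, 2004: July 19, 2004.
July 19, 2004 (Monday) is already a business day.
So the filing is due July 19, 2004.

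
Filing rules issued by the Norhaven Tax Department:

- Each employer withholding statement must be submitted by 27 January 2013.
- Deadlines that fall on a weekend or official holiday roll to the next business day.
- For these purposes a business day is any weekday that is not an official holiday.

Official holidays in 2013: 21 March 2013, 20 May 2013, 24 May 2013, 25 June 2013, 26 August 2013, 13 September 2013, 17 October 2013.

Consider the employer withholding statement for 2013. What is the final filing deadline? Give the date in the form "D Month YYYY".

Start from the fixed due date, 27 January 2013.
27 January 2013 falls on a Sunday. Rolling to the next business day gives 28 January 2013, a Monday.
So the filing is due 28 January 2013.

28 January 2013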